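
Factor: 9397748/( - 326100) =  - 2349437/81525 = - 3^(  -  1 )*5^( - 2)*53^1*97^1*457^1* 1087^( - 1 ) 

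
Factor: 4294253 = 191^1*22483^1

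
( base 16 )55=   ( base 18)4D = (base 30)2p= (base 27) 34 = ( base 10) 85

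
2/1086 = 1/543 = 0.00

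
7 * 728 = 5096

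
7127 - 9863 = -2736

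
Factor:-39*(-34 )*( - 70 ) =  - 92820 = - 2^2 * 3^1 *5^1*7^1 * 13^1*17^1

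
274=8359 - 8085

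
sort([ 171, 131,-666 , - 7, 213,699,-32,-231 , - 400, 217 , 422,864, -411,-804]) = [ - 804, - 666 , -411, - 400, - 231,- 32,-7 , 131, 171,213, 217,422,699 , 864] 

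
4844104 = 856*5659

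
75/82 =75/82 = 0.91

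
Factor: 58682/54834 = 3^ ( - 1)*19^ ( - 1 )*61^1 = 61/57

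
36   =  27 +9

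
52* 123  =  6396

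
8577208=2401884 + 6175324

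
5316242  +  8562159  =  13878401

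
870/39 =290/13 = 22.31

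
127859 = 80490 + 47369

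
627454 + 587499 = 1214953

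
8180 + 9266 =17446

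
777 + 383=1160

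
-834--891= 57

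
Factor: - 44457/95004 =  - 2^(-2 )*3^(-1)*13^( - 1)*73^1= - 73/156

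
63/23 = 2 + 17/23  =  2.74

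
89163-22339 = 66824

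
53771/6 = 8961+5/6 = 8961.83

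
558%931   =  558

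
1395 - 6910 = - 5515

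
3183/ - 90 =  - 1061/30 =- 35.37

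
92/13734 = 46/6867 = 0.01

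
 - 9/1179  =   - 1/131 = - 0.01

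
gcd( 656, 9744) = 16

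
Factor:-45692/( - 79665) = 2^2*3^ ( - 1) * 5^( - 1) * 47^( - 1 ) * 113^ ( - 1)*11423^1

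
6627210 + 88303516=94930726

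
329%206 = 123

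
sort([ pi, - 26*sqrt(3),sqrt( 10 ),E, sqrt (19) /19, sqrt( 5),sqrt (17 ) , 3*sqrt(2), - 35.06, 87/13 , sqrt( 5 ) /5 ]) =[-26 * sqrt( 3 ), - 35.06 , sqrt( 19 ) /19,sqrt(5)/5,sqrt(  5), E , pi, sqrt(10 ) , sqrt(17 ) , 3  *  sqrt(2),87/13] 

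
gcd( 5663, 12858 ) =1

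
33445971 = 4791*6981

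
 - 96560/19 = -5083 +17/19 =- 5082.11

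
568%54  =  28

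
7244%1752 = 236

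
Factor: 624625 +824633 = 2^1*3^1* 241543^1 = 1449258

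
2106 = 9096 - 6990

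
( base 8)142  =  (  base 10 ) 98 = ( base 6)242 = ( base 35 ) 2S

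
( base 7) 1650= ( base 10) 672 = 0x2a0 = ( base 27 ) oo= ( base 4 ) 22200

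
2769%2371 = 398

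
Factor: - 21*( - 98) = 2058 = 2^1 * 3^1*7^3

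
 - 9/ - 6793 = 9/6793 = 0.00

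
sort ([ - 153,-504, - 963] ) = [ - 963, - 504, - 153]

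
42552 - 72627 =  - 30075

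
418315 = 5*83663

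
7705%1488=265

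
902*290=261580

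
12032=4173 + 7859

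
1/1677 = 1/1677= 0.00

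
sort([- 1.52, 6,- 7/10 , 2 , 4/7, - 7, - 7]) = [  -  7, - 7, - 1.52, - 7/10  ,  4/7, 2,6 ] 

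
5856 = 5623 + 233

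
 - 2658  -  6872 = - 9530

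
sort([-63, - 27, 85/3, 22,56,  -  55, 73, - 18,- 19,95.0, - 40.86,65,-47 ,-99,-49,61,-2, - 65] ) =[-99,  -  65, - 63 ,-55, - 49, - 47, -40.86,  -  27,  -  19,-18, - 2,22, 85/3, 56, 61, 65,73, 95.0]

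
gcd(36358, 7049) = 371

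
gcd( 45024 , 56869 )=1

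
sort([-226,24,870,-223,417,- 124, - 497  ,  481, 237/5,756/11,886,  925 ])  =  [ - 497 ,- 226,-223,-124 , 24,237/5,756/11 , 417, 481, 870,886, 925]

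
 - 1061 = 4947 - 6008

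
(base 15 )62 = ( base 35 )2m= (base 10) 92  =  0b1011100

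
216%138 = 78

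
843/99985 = 843/99985 = 0.01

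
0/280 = 0=0.00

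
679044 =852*797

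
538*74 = 39812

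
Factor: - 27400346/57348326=  -  13700173/28674163 = -7^(- 2 )*31^( - 1 )*43^( - 1)* 61^1 *107^1*439^(-1 ) * 2099^1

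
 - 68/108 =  - 17/27 = - 0.63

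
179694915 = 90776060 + 88918855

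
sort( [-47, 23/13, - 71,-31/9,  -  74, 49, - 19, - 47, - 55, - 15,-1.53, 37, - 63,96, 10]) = [ - 74, - 71, - 63,-55, -47, - 47, - 19, - 15, - 31/9, - 1.53, 23/13, 10, 37,49, 96]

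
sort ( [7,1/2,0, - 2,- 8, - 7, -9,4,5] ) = [-9, - 8, -7,-2,0,  1/2,4, 5,7 ]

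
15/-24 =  - 1 + 3/8 =- 0.62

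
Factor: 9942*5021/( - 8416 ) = - 2^ ( - 4) * 3^1*263^ ( - 1) * 1657^1*5021^1 = - 24959391/4208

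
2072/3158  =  1036/1579 = 0.66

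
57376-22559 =34817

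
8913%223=216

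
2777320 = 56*49595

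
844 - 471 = 373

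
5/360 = 1/72   =  0.01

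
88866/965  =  92 + 86/965 = 92.09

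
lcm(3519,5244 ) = 267444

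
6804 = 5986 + 818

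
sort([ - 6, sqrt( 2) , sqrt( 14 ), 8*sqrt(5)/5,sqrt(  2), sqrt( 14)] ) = [  -  6 , sqrt( 2), sqrt( 2), 8*sqrt( 5)/5,sqrt( 14), sqrt( 14 )]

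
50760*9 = 456840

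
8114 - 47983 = - 39869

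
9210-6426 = 2784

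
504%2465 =504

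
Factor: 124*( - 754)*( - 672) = 62829312 = 2^8*3^1* 7^1*13^1*29^1*31^1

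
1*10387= 10387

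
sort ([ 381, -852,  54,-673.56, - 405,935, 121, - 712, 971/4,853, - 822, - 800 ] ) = [ - 852, - 822, - 800, - 712, - 673.56, - 405, 54, 121,971/4, 381,  853, 935]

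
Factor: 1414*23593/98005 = 2^1*5^( - 1)*7^1*17^( - 1)*101^1*1153^( - 1 )*23593^1 = 33360502/98005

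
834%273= 15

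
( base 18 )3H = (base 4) 1013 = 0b1000111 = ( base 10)71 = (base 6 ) 155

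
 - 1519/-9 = 1519/9= 168.78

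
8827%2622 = 961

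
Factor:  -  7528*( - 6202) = 2^4*7^1*443^1*941^1 = 46688656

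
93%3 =0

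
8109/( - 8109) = -1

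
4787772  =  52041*92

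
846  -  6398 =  - 5552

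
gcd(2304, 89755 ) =1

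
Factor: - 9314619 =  - 3^1*97^1*32009^1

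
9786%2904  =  1074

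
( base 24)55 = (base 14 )8d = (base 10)125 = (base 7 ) 236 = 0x7D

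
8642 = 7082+1560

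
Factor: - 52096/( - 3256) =2^4 = 16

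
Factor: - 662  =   - 2^1*331^1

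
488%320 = 168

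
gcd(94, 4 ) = 2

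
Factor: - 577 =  - 577^1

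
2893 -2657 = 236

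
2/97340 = 1/48670 = 0.00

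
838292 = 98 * 8554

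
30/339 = 10/113 = 0.09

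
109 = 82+27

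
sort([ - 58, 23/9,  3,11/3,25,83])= [  -  58, 23/9,3, 11/3, 25, 83 ]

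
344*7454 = 2564176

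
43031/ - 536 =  - 43031/536 = -80.28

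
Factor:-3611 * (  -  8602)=2^1 * 11^1 * 17^1*23^2*157^1=31061822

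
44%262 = 44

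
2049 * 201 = 411849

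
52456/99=529 + 85/99 = 529.86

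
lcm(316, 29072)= 29072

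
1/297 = 1/297  =  0.00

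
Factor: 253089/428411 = 3^2*61^1*461^1*428411^( - 1)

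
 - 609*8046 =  - 4900014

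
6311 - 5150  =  1161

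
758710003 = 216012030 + 542697973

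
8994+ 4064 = 13058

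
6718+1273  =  7991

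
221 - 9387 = - 9166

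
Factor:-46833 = - 3^1 * 67^1* 233^1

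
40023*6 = 240138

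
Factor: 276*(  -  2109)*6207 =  - 2^2*3^3*19^1*23^1*37^1*2069^1 = -3612995388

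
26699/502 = 53 + 93/502  =  53.19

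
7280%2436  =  2408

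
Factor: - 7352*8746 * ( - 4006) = 2^5*919^1*2003^1*  4373^1 = 257588171552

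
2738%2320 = 418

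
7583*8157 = 61854531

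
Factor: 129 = 3^1*43^1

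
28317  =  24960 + 3357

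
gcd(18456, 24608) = 6152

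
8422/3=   8422/3=2807.33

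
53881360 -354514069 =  - 300632709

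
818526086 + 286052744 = 1104578830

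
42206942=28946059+13260883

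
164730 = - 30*( - 5491)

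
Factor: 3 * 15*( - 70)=- 3150= -  2^1*3^2*5^2 * 7^1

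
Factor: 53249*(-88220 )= - 4697626780  =  - 2^2*5^1*7^1*11^1*401^1*7607^1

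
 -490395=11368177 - 11858572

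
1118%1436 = 1118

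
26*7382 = 191932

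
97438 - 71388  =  26050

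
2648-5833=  - 3185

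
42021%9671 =3337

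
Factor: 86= 2^1 * 43^1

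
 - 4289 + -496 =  - 4785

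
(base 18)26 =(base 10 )42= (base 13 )33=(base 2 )101010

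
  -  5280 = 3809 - 9089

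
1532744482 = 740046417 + 792698065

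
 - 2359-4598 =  - 6957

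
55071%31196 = 23875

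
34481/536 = 64 + 177/536 = 64.33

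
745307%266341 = 212625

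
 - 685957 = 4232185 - 4918142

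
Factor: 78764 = 2^2*7^1*29^1*  97^1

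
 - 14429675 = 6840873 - 21270548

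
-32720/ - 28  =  1168 + 4/7  =  1168.57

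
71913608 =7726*9308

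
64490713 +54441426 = 118932139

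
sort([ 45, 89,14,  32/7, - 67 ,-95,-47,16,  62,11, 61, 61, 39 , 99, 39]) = [ - 95, - 67, - 47, 32/7,11,14,  16, 39, 39, 45,  61, 61,62,89,99] 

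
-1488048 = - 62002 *24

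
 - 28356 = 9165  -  37521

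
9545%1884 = 125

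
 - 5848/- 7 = 5848/7= 835.43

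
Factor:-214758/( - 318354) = 3^2*41^1*547^(-1) = 369/547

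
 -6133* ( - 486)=2980638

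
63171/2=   63171/2 = 31585.50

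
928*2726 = 2529728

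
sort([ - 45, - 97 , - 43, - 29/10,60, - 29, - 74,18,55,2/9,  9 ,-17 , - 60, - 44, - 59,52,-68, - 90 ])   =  [  -  97, - 90, - 74, - 68, - 60, - 59, - 45, - 44,  -  43, - 29, - 17, - 29/10, 2/9, 9, 18, 52,55,60 ]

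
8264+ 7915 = 16179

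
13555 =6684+6871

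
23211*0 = 0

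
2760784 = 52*53092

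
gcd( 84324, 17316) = 12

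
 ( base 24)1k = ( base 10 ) 44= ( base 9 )48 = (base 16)2C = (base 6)112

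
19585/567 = 34+307/567 = 34.54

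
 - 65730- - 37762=-27968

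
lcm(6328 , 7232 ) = 50624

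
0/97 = 0 =0.00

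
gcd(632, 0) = 632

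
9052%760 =692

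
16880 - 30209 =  - 13329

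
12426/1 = 12426 = 12426.00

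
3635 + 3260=6895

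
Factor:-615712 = -2^5*71^1*271^1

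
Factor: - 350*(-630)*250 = 2^3 * 3^2*5^6*7^2= 55125000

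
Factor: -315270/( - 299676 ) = 465/442 = 2^( - 1)*3^1* 5^1*13^( - 1)*17^( - 1) * 31^1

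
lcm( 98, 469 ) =6566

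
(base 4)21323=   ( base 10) 635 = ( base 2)1001111011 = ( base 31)kf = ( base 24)12B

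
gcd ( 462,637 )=7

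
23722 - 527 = 23195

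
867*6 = 5202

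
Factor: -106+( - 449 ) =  - 3^1*5^1*37^1 = - 555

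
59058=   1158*51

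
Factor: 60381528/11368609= 2^3*3^1*7^( - 1 ) * 29^( - 1 ) * 56003^( - 1)*2515897^1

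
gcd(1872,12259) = 13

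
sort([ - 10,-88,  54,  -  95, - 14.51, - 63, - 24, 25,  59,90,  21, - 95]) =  [ - 95 , -95, - 88 , - 63, - 24, - 14.51,-10, 21,25, 54,59, 90 ]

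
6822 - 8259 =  - 1437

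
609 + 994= 1603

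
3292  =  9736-6444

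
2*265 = 530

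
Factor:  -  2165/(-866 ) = 2^( -1)*5^1 = 5/2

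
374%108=50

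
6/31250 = 3/15625 = 0.00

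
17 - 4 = 13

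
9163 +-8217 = 946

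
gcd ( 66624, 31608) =24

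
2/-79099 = -2/79099=- 0.00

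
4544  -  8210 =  -3666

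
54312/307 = 54312/307 = 176.91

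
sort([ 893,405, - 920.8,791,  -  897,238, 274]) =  [ - 920.8,-897,238,274,405 , 791,893] 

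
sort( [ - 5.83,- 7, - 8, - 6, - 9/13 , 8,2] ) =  [ - 8, -7,  -  6, - 5.83 , - 9/13,2,8]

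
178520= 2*89260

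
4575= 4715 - 140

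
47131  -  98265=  - 51134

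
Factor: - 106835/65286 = - 2^(-1)*3^(-4 )* 5^1*13^ (-1 ) *23^1*31^(-1 )*929^1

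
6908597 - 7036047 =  - 127450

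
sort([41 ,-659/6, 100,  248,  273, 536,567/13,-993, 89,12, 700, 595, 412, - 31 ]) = [ - 993, -659/6,  -  31,12 , 41, 567/13, 89, 100,248,273,  412, 536,595, 700]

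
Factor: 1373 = 1373^1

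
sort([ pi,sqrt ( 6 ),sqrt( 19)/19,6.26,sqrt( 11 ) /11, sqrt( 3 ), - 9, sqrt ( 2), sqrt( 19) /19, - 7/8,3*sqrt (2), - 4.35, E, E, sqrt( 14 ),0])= [-9, -4.35, - 7/8,0 , sqrt(19)/19,  sqrt( 19 )/19,sqrt( 11 ) /11,sqrt( 2), sqrt( 3), sqrt( 6),E, E,pi , sqrt( 14),3*sqrt(2 ), 6.26 ] 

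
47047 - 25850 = 21197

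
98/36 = 49/18 = 2.72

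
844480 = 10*84448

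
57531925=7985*7205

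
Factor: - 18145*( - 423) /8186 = 7675335/8186 =2^( - 1)*3^2*5^1*19^1 * 47^1*191^1*4093^( - 1)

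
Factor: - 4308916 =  - 2^2 *113^1 * 9533^1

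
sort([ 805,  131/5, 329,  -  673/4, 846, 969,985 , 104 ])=[ - 673/4, 131/5, 104,329 , 805, 846,969,985]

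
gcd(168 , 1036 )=28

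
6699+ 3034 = 9733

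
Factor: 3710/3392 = 35/32 = 2^( - 5 )*5^1*7^1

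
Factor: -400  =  - 2^4*5^2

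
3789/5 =757 + 4/5 = 757.80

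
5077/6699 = 5077/6699=0.76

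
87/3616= 87/3616 = 0.02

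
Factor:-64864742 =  - 2^1*127^1*263^1*971^1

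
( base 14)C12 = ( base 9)3221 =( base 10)2368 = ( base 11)1863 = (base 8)4500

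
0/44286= 0  =  0.00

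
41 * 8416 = 345056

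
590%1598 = 590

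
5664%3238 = 2426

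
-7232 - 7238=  - 14470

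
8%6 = 2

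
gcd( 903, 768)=3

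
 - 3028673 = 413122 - 3441795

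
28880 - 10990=17890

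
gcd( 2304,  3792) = 48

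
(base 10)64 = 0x40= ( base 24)2g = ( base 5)224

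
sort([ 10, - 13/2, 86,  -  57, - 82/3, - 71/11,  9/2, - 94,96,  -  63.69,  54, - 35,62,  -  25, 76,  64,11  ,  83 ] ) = [ - 94,  -  63.69,-57,- 35, - 82/3,  -  25, - 13/2, - 71/11,9/2 , 10,11,54, 62, 64,76,83,86,96] 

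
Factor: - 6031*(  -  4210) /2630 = 37^1*163^1*263^(  -  1)*421^1 = 2539051/263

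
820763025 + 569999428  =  1390762453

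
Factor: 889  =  7^1*127^1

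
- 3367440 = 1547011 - 4914451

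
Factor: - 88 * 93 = - 8184=   - 2^3*3^1*11^1*31^1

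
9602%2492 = 2126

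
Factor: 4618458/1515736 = 2^( - 2 )*3^5*13^1*17^1 * 43^1*189467^ (-1) = 2309229/757868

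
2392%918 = 556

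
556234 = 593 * 938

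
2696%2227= 469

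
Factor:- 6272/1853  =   - 2^7*7^2*17^ (  -  1) * 109^ (  -  1)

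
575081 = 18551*31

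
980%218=108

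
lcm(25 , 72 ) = 1800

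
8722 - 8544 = 178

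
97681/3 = 32560+1/3 = 32560.33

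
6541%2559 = 1423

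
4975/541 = 4975/541  =  9.20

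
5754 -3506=2248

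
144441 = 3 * 48147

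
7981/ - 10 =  - 799 + 9/10 = - 798.10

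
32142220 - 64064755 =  - 31922535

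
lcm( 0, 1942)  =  0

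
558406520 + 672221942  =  1230628462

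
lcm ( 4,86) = 172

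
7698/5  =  1539 + 3/5 = 1539.60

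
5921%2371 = 1179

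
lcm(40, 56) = 280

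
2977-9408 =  - 6431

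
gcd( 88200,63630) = 630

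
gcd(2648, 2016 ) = 8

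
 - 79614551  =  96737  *( - 823)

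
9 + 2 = 11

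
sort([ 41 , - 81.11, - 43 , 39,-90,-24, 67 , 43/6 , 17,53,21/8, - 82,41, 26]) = [-90, - 82,  -  81.11, - 43, - 24,21/8, 43/6, 17,26, 39, 41, 41, 53,67 ]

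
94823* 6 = 568938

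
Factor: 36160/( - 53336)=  - 2^3*5^1* 59^ (-1)=- 40/59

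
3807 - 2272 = 1535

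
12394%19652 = 12394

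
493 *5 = 2465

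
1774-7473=-5699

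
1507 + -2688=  - 1181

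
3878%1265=83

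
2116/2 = 1058 = 1058.00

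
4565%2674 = 1891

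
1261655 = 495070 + 766585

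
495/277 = 495/277 = 1.79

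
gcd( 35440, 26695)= 5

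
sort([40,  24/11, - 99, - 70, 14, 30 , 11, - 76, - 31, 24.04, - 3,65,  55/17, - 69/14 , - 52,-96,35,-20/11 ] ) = [ - 99, - 96, - 76, - 70, - 52, - 31,  -  69/14, - 3,-20/11, 24/11,55/17,11,14, 24.04, 30, 35,40, 65] 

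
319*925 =295075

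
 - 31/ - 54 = 31/54 = 0.57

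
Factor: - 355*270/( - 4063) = 2^1 *3^3*5^2  *  17^( - 1 ) *71^1 * 239^( - 1 )  =  95850/4063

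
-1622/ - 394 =4 + 23/197 = 4.12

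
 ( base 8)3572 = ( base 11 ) 1490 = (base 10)1914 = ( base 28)2CA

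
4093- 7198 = -3105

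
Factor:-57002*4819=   -  274692638 = -2^1*11^1*61^1 * 79^1*2591^1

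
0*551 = 0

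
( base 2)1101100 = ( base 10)108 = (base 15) 73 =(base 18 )60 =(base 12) 90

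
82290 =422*195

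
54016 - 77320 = - 23304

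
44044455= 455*96801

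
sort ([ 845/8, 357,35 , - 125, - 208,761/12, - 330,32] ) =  [-330,  -  208, - 125, 32, 35, 761/12, 845/8,357] 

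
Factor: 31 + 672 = 19^1*37^1 = 703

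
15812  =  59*268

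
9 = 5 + 4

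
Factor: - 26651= - 29^1*919^1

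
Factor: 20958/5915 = 2^1*3^1 * 5^( - 1) * 13^(-2)*499^1 = 2994/845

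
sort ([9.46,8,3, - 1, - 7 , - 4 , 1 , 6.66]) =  [ - 7, - 4,-1, 1, 3,6.66, 8,  9.46]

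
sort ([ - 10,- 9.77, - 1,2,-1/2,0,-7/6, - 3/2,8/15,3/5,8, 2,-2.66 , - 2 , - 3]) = [ -10,-9.77,-3,-2.66, - 2, - 3/2, - 7/6, - 1,-1/2,  0,8/15, 3/5, 2, 2  ,  8]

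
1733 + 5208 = 6941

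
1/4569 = 1/4569 = 0.00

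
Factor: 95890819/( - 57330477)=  - 3^( - 3 )*17^ (  -  1)*29^( - 1)*59^( - 1) * 73^( - 1)*8243^1*11633^1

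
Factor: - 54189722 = - 2^1*107^1 * 131^1 *1933^1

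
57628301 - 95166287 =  - 37537986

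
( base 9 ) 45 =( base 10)41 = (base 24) 1H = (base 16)29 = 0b101001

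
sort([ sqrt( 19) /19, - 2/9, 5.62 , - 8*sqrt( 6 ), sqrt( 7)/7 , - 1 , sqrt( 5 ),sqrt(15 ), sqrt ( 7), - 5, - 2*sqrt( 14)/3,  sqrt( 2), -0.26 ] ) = [- 8*sqrt( 6),- 5, - 2*sqrt( 14)/3,-1,-0.26, - 2/9, sqrt( 19)/19, sqrt(7 )/7, sqrt ( 2),sqrt ( 5), sqrt( 7), sqrt( 15 ),5.62] 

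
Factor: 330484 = 2^2*7^1*11^1*29^1*37^1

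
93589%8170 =3719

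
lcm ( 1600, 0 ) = 0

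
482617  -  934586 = -451969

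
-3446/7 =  - 3446/7 = - 492.29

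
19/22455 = 19/22455= 0.00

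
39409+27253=66662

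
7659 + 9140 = 16799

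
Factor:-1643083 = - 13^1 * 97^1* 1303^1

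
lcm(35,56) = 280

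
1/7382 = 1/7382 = 0.00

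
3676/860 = 4  +  59/215 =4.27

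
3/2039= 3/2039  =  0.00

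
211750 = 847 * 250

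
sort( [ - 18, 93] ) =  [ - 18,93]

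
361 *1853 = 668933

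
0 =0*232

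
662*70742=46831204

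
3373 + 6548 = 9921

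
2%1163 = 2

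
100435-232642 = -132207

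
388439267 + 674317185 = 1062756452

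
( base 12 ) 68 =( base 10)80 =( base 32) 2G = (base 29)2m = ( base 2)1010000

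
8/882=4/441 = 0.01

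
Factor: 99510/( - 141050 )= - 321/455 =-3^1*5^( - 1 )*7^( - 1)*13^( - 1)*107^1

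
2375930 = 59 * 40270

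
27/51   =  9/17 = 0.53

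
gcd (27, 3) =3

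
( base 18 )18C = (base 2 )111100000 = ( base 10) 480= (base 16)1E0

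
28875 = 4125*7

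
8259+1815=10074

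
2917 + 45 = 2962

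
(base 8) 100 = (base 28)28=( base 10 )64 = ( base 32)20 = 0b1000000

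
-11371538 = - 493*23066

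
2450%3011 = 2450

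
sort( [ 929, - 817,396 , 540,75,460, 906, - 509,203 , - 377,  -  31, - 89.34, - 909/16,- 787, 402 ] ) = [ - 817 , - 787, - 509, - 377, - 89.34, - 909/16, - 31,  75 , 203,396 , 402,460,540,  906,  929 ] 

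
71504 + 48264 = 119768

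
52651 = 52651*1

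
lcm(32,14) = 224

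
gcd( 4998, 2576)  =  14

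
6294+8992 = 15286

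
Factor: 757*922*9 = 2^1*3^2*461^1 * 757^1 = 6281586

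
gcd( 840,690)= 30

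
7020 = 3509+3511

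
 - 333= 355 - 688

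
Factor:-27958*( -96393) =2^1 *3^1*7^1*11^1*23^1*127^1*1997^1 = 2694955494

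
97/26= 3  +  19/26 = 3.73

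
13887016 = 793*17512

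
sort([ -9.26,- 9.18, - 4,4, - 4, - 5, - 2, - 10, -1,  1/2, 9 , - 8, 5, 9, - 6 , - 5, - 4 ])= [  -  10, - 9.26,-9.18, - 8, - 6, - 5  , - 5, - 4,-4, - 4, - 2, - 1,  1/2, 4 , 5 , 9, 9 ] 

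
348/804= 29/67 = 0.43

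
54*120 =6480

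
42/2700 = 7/450 = 0.02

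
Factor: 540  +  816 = 1356 = 2^2*3^1*113^1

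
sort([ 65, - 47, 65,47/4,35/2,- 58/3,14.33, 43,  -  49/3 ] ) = [ - 47,-58/3,  -  49/3 , 47/4, 14.33,35/2, 43, 65,  65 ]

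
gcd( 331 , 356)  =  1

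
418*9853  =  4118554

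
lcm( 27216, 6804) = 27216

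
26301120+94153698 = 120454818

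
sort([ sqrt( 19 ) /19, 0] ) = [ 0, sqrt(19)/19 ]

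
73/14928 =73/14928=0.00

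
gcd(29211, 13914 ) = 3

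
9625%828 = 517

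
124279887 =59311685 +64968202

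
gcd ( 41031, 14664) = 141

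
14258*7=99806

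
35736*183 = 6539688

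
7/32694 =7/32694 = 0.00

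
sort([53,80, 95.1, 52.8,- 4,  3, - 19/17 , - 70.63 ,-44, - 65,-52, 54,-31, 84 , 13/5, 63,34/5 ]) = [ - 70.63 ,-65,  -  52,  -  44, - 31, - 4, - 19/17, 13/5,3, 34/5,  52.8, 53,54,63,80, 84,95.1 ]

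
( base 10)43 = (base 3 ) 1121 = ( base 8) 53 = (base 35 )18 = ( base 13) 34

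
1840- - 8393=10233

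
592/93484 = 148/23371 = 0.01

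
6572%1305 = 47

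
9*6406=57654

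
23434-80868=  - 57434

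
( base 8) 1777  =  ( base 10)1023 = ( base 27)1AO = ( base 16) 3FF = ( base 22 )22b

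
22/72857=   22/72857= 0.00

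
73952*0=0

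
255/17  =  15  =  15.00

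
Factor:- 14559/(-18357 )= 23/29 = 23^1*29^ ( - 1) 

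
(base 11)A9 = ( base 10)119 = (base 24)4n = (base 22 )59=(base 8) 167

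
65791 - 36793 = 28998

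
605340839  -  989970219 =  - 384629380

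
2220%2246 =2220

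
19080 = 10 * 1908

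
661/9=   73 + 4/9 = 73.44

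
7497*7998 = 59961006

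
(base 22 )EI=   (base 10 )326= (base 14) 194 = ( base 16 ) 146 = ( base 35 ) 9b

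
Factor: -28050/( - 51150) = 17^1*31^(-1 ) = 17/31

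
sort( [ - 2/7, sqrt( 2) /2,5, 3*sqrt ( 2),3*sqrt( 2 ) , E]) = [ - 2/7 , sqrt(2)/2,E,3*sqrt( 2 ),3*sqrt(2) , 5 ] 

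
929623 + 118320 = 1047943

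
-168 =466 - 634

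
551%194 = 163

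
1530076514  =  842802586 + 687273928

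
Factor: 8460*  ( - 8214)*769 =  - 53438148360= - 2^3*3^3*5^1*37^2*47^1*769^1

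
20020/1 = 20020=20020.00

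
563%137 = 15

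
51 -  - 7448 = 7499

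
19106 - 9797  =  9309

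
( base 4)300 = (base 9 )53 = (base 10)48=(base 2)110000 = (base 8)60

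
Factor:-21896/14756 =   -  46/31 =-2^1*23^1* 31^ (-1) 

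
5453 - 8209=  - 2756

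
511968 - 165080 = 346888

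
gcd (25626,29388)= 6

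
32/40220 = 8/10055 = 0.00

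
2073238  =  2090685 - 17447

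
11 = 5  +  6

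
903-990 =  - 87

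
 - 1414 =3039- 4453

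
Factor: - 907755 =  - 3^1*5^1 *73^1*829^1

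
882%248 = 138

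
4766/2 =2383 = 2383.00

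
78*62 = 4836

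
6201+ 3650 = 9851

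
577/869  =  577/869 = 0.66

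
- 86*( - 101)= 8686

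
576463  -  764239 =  - 187776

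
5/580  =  1/116 = 0.01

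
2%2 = 0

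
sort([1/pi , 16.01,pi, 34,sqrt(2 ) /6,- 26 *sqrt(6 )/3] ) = [ - 26*sqrt ( 6)/3, sqrt(2) /6, 1/pi,pi, 16.01,34]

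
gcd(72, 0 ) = 72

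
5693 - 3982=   1711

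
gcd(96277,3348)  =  1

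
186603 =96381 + 90222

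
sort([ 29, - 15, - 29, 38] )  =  [ - 29,-15,29,38]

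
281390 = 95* 2962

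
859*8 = 6872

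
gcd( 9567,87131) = 1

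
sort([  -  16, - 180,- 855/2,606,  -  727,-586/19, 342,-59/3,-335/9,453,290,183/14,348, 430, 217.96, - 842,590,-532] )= [ - 842, - 727,  -  532, -855/2,-180,  -  335/9, - 586/19, - 59/3, - 16,183/14,217.96,290,  342  ,  348, 430,453,590, 606 ] 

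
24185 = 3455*7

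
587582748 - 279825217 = 307757531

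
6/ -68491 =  - 6/68491 = - 0.00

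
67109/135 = 67109/135 = 497.10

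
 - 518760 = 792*( - 655 )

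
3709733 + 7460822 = 11170555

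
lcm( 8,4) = 8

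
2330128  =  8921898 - 6591770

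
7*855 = 5985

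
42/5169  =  14/1723= 0.01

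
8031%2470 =621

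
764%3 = 2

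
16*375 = 6000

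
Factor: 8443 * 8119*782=53605096694 = 2^1*17^1 * 23^2*353^1 * 8443^1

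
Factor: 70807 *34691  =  11^1*41^1 * 113^1*157^1*307^1 = 2456365637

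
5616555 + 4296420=9912975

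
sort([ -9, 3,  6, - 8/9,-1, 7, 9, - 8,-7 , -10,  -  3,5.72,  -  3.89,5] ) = [ - 10, - 9, - 8,  -  7, - 3.89, - 3, - 1, - 8/9,  3,5, 5.72,6,7, 9 ]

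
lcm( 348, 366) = 21228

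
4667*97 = 452699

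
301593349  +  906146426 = 1207739775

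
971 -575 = 396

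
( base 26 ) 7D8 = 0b1001111010110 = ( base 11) 38A7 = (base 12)2B32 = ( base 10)5078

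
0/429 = 0 =0.00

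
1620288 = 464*3492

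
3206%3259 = 3206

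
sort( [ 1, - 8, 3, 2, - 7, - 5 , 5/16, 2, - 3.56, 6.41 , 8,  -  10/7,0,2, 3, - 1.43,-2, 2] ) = [-8, - 7, - 5, - 3.56, - 2, - 1.43, - 10/7, 0,5/16, 1, 2,2, 2,2, 3, 3,6.41,8] 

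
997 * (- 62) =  - 61814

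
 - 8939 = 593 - 9532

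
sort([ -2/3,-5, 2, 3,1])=[ - 5, - 2/3, 1,2, 3 ]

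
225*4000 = 900000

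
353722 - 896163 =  - 542441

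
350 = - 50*(-7) 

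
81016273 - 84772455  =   - 3756182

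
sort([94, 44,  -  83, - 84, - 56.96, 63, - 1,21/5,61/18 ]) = [ - 84, - 83,-56.96, - 1,61/18, 21/5, 44, 63,94] 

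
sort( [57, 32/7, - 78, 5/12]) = [ - 78 , 5/12,32/7,  57 ]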